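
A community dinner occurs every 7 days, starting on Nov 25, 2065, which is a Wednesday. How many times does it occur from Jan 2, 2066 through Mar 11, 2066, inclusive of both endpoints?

Occurrences land 7·i days after Nov 25, 2065 for i = 0, 1, 2, …
Jan 2, 2066 is 38 days after the start; 38 ÷ 7 = 5 remainder 3; since the remainder is 3, round up to i = 6. First occurrence in the window: #7 on Jan 6, 2066 (6×7 = 42 days in).
Mar 11, 2066 is 106 days after the start; 106 ÷ 7 = 15 remainder 1. Last occurrence in the window: #16 on Mar 10, 2066.
Occurrences #7 through #16: 10 in total.

10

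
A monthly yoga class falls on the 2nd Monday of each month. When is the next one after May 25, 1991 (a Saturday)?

June 10, 1991

May 1991 starts on a Wednesday; its first Monday is the 6th, so the 2nd Monday is the 13th — May 13, 1991.
That is not after May 25, 1991, so look at June 1991.
June 1991 starts on a Saturday; its first Monday is the 3rd, so the 2nd Monday is the 10th — June 10, 1991.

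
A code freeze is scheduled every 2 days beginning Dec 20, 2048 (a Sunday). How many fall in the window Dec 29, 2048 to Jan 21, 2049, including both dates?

Occurrences land 2·i days after Dec 20, 2048 for i = 0, 1, 2, …
Dec 29, 2048 is 9 days after the start; 9 ÷ 2 = 4 remainder 1; since the remainder is 1, round up to i = 5. First occurrence in the window: #6 on Dec 30, 2048 (5×2 = 10 days in).
Jan 21, 2049 is 32 days after the start; 32 ÷ 2 = 16 remainder 0. Last occurrence in the window: #17 on Jan 21, 2049.
Occurrences #6 through #17: 12 in total.

12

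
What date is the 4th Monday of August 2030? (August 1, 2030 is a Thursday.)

August 2030 begins on a Thursday, so the first Monday is August 5 (4 days later).
The 4th Monday is 3 weeks later: 5 + 21 = 26.

26 August 2030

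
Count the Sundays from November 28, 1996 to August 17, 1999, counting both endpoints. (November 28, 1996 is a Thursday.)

November 28, 1996 is a Thursday; the first Sunday on or after it is December 1, 1996 (3 days later).
From December 1, 1996 to August 17, 1999: 30 + 365 + 365 + 229 = 989 days (rest of 1996, 1997, 1998, to August 17, 1999 in 1999).
989 ÷ 7 = 141 full weeks with remainder 2, so 141 more Sundays after the first → 142.

142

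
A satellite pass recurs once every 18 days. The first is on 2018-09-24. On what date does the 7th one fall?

The 7th occurrence is 6 intervals after the first: 6 × 18 = 108 days after 2018-09-24.
September has 30 days — 6 days to the end of September leaves 102.
October has 31 days (71 left).
November has 30 days (41 left).
December has 31 days (10 left).
10 days into January → 2019-01-10.

2019-01-10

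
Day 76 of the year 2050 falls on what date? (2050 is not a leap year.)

January has 31 days (76 − 31 = 45 remain).
February has 28 days (45 − 28 = 17 remain).
17 into March → March 17.

17 March 2050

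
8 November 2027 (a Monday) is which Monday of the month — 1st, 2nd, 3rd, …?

Day 8 falls in week ⌈8/7⌉ of the month.
Days 1–7 hold the 1st Monday, 8–14 the 2nd, 15–21 the 3rd, 22–28 the 4th, 29–31 the 5th.
8 is in the range for the 2nd.

2nd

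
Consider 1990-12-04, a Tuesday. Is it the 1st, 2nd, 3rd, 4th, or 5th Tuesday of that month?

1st

Day 4 falls in week ⌈4/7⌉ of the month.
Days 1–7 hold the 1st Tuesday, 8–14 the 2nd, 15–21 the 3rd, 22–28 the 4th, 29–31 the 5th.
4 is in the range for the 1st.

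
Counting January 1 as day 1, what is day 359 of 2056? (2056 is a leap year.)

Dec 24, 2056

Jan has 31 days (359 − 31 = 328 remain).
Feb has 29 days (328 − 29 = 299 remain).
Mar has 31 days (299 − 31 = 268 remain).
Apr has 30 days (268 − 30 = 238 remain).
May has 31 days (238 − 31 = 207 remain).
Jun has 30 days (207 − 30 = 177 remain).
Jul has 31 days (177 − 31 = 146 remain).
Aug has 31 days (146 − 31 = 115 remain).
Sep has 30 days (115 − 30 = 85 remain).
Oct has 31 days (85 − 31 = 54 remain).
Nov has 30 days (54 − 30 = 24 remain).
24 into Dec → Dec 24.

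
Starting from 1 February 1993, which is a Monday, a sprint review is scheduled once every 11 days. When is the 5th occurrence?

17 March 1993

The 5th occurrence is 4 intervals after the first: 4 × 11 = 44 days after 1 February 1993.
February has 28 days — 27 days to the end of February leaves 17.
17 days into March → 17 March 1993.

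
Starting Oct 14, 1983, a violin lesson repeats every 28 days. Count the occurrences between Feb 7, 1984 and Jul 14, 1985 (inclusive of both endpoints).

Occurrences land 28·i days after Oct 14, 1983 for i = 0, 1, 2, …
Feb 7, 1984 is 116 days after the start; 116 ÷ 28 = 4 remainder 4; since the remainder is 4, round up to i = 5. First occurrence in the window: #6 on Mar 2, 1984 (5×28 = 140 days in).
Jul 14, 1985 is 639 days after the start; 639 ÷ 28 = 22 remainder 23. Last occurrence in the window: #23 on Jun 21, 1985.
Occurrences #6 through #23: 18 in total.

18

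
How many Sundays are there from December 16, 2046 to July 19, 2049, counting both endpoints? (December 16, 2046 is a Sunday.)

December 16, 2046 is a Sunday; the first Sunday on or after it is December 16, 2046.
From December 16, 2046 to July 19, 2049: 15 + 365 + 366 + 200 = 946 days (rest of 2046, 2047, 2048, to July 19, 2049 in 2049).
946 ÷ 7 = 135 full weeks with remainder 1, so 135 more Sundays after the first → 136.

136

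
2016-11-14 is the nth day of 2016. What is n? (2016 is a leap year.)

Days in months before November: 31 + 29 + 31 + 30 + 31 + 30 + 31 + 31 + 30 + 31 = 305.
Plus 14 days into November → day 319.

319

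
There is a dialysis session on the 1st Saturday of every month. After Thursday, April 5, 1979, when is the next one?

April 1979 starts on a Sunday, so its 1st Saturday is April 7, 1979 (6 days in).
April 7, 1979 is after April 5, 1979, so that is the next one.

April 7, 1979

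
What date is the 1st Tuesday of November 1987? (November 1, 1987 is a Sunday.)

November 1987 begins on a Sunday, so the first Tuesday is November 3 (2 days later).

1987-11-03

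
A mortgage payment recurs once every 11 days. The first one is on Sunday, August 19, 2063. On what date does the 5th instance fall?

October 2, 2063

The 5th occurrence is 4 intervals after the first: 4 × 11 = 44 days after August 19, 2063.
August has 31 days — 12 days to the end of August leaves 32.
September has 30 days (2 left).
2 days into October → October 2, 2063.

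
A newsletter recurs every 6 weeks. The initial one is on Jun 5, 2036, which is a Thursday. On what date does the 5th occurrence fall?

The 5th occurrence is 4 intervals after the first: 4 × 42 = 168 days after Jun 5, 2036.
Jun has 30 days — 25 days to the end of Jun leaves 143.
Jul has 31 days (112 left).
Aug has 31 days (81 left).
Sep has 30 days (51 left).
Oct has 31 days (20 left).
20 days into Nov → Nov 20, 2036.

Nov 20, 2036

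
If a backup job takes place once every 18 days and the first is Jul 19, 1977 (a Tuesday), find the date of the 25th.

Sep 24, 1978

The 25th occurrence is 24 intervals after the first: 24 × 18 = 432 days after Jul 19, 1977.
Jul has 31 days — 12 days to the end of Jul leaves 420.
From end of Jul to end of 1977 is 153 days (267 left).
Jan has 31 days (236 left).
Feb has 28 days (208 left).
Mar has 31 days (177 left).
Apr has 30 days (147 left).
May has 31 days (116 left).
Jun has 30 days (86 left).
Jul has 31 days (55 left).
Aug has 31 days (24 left).
24 days into Sep → Sep 24, 1978.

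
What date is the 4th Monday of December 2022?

The first Monday of December 2022 is December 5.
The 4th Monday is 3 weeks later: 5 + 21 = 26.

2022-12-26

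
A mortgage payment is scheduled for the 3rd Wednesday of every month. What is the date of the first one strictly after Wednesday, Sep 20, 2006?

Oct 18, 2006

Sep 2006 starts on a Friday; its first Wednesday is the 6th, so the 3rd Wednesday is the 20th — Sep 20, 2006.
That is not after Sep 20, 2006, so look at Oct 2006.
Oct 2006 starts on a Sunday; its first Wednesday is the 4th, so the 3rd Wednesday is the 18th — Oct 18, 2006.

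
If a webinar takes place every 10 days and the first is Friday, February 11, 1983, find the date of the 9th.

May 2, 1983

The 9th occurrence is 8 intervals after the first: 8 × 10 = 80 days after February 11, 1983.
February has 28 days — 17 days to the end of February leaves 63.
March has 31 days (32 left).
April has 30 days (2 left).
2 days into May → May 2, 1983.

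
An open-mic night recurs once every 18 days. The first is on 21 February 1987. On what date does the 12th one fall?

7 September 1987

The 12th occurrence is 11 intervals after the first: 11 × 18 = 198 days after 21 February 1987.
February has 28 days — 7 days to the end of February leaves 191.
March has 31 days (160 left).
April has 30 days (130 left).
May has 31 days (99 left).
June has 30 days (69 left).
July has 31 days (38 left).
August has 31 days (7 left).
7 days into September → 7 September 1987.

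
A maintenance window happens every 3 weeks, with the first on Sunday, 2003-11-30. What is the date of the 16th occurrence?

2004-10-10

The 16th occurrence is 15 intervals after the first: 15 × 21 = 315 days after 2003-11-30.
November has 30 days — 0 days to the end of November leaves 315.
December has 31 days (284 left).
January has 31 days (253 left).
February has 29 days (224 left).
March has 31 days (193 left).
April has 30 days (163 left).
May has 31 days (132 left).
June has 30 days (102 left).
July has 31 days (71 left).
August has 31 days (40 left).
September has 30 days (10 left).
10 days into October → 2004-10-10.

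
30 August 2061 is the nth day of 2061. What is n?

242

Days in months before August: 31 + 28 + 31 + 30 + 31 + 30 + 31 = 212.
Plus 30 days into August → day 242.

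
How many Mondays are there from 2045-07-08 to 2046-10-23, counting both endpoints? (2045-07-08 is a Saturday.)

2045-07-08 is a Saturday; the first Monday on or after it is 2045-07-10 (2 days later).
From 2045-07-10 to 2046-10-23: 174 + 296 = 470 days (rest of 2045, to 2046-10-23 in 2046).
470 ÷ 7 = 67 full weeks with remainder 1, so 67 more Mondays after the first → 68.

68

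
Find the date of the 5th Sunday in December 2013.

The first Sunday of December 2013 is December 1.
The 5th Sunday is 4 weeks later: 1 + 28 = 29.

December 29, 2013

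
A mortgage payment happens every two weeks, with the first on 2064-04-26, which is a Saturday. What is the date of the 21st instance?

2065-01-31

The 21st occurrence is 20 intervals after the first: 20 × 14 = 280 days after 2064-04-26.
April has 30 days — 4 days to the end of April leaves 276.
May has 31 days (245 left).
June has 30 days (215 left).
July has 31 days (184 left).
August has 31 days (153 left).
September has 30 days (123 left).
October has 31 days (92 left).
November has 30 days (62 left).
December has 31 days (31 left).
31 days into January → 2065-01-31.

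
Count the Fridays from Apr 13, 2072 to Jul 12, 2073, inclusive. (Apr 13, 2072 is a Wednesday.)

65

Apr 13, 2072 is a Wednesday; the first Friday on or after it is Apr 15, 2072 (2 days later).
From Apr 15, 2072 to Jul 12, 2073: 260 + 193 = 453 days (rest of 2072, to Jul 12, 2073 in 2073).
453 ÷ 7 = 64 full weeks with remainder 5, so 64 more Fridays after the first → 65.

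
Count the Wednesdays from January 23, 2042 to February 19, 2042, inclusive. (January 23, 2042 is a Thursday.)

4

January 23, 2042 is a Thursday; the first Wednesday on or after it is January 29, 2042 (6 days later).
From January 29, 2042 to February 19, 2042: 2 + 19 = 21 days (rest of January, February).
21 ÷ 7 = 3 full weeks with remainder 0, so 3 more Wednesdays after the first → 4.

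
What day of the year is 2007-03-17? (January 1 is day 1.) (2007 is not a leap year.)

Days in months before March: 31 + 28 = 59.
Plus 17 days into March → day 76.

76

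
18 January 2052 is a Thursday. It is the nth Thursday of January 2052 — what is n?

3rd

Day 18 falls in week ⌈18/7⌉ of the month.
Days 1–7 hold the 1st Thursday, 8–14 the 2nd, 15–21 the 3rd, 22–28 the 4th, 29–31 the 5th.
18 is in the range for the 3rd.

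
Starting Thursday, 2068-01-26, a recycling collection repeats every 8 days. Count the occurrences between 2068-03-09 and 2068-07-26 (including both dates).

Occurrences land 8·i days after 2068-01-26 for i = 0, 1, 2, …
2068-03-09 is 43 days after the start; 43 ÷ 8 = 5 remainder 3; since the remainder is 3, round up to i = 6. First occurrence in the window: #7 on 2068-03-14 (6×8 = 48 days in).
2068-07-26 is 182 days after the start; 182 ÷ 8 = 22 remainder 6. Last occurrence in the window: #23 on 2068-07-20.
Occurrences #7 through #23: 17 in total.

17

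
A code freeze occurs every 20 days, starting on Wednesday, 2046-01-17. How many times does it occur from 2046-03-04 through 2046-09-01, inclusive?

9

Occurrences land 20·i days after 2046-01-17 for i = 0, 1, 2, …
2046-03-04 is 46 days after the start; 46 ÷ 20 = 2 remainder 6; since the remainder is 6, round up to i = 3. First occurrence in the window: #4 on 2046-03-18 (3×20 = 60 days in).
2046-09-01 is 227 days after the start; 227 ÷ 20 = 11 remainder 7. Last occurrence in the window: #12 on 2046-08-25.
Occurrences #4 through #12: 9 in total.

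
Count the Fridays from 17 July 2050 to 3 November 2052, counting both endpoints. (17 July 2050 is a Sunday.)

17 July 2050 is a Sunday; the first Friday on or after it is 22 July 2050 (5 days later).
From 22 July 2050 to 3 November 2052: 162 + 365 + 308 = 835 days (rest of 2050, 2051, to 3 November 2052 in 2052).
835 ÷ 7 = 119 full weeks with remainder 2, so 119 more Fridays after the first → 120.

120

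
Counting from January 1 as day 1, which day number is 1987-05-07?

127

Days in months before May: 31 + 28 + 31 + 30 = 120.
Plus 7 days into May → day 127.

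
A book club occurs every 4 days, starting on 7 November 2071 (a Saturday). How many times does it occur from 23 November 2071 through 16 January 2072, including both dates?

14

Occurrences land 4·i days after 7 November 2071 for i = 0, 1, 2, …
23 November 2071 is 16 days after the start; 16 ÷ 4 = 4 remainder 0. First occurrence in the window: #5 on 23 November 2071 (4×4 = 16 days in).
16 January 2072 is 70 days after the start; 70 ÷ 4 = 17 remainder 2. Last occurrence in the window: #18 on 14 January 2072.
Occurrences #5 through #18: 14 in total.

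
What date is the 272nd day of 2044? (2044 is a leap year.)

January has 31 days (272 − 31 = 241 remain).
February has 29 days (241 − 29 = 212 remain).
March has 31 days (212 − 31 = 181 remain).
April has 30 days (181 − 30 = 151 remain).
May has 31 days (151 − 31 = 120 remain).
June has 30 days (120 − 30 = 90 remain).
July has 31 days (90 − 31 = 59 remain).
August has 31 days (59 − 31 = 28 remain).
28 into September → September 28.

September 28, 2044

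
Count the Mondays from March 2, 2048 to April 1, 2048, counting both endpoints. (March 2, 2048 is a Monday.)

March 2, 2048 is a Monday; the first Monday on or after it is March 2, 2048.
From March 2, 2048 to April 1, 2048: 29 + 1 = 30 days (rest of March, April).
30 ÷ 7 = 4 full weeks with remainder 2, so 4 more Mondays after the first → 5.

5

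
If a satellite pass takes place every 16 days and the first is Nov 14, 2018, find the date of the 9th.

The 9th occurrence is 8 intervals after the first: 8 × 16 = 128 days after Nov 14, 2018.
Nov has 30 days — 16 days to the end of Nov leaves 112.
Dec has 31 days (81 left).
Jan has 31 days (50 left).
Feb has 28 days (22 left).
22 days into Mar → Mar 22, 2019.

Mar 22, 2019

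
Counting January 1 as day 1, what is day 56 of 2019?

January has 31 days (56 − 31 = 25 remain).
25 into February → February 25.

2019-02-25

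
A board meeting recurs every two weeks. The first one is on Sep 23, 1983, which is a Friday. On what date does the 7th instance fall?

Dec 16, 1983

The 7th occurrence is 6 intervals after the first: 6 × 14 = 84 days after Sep 23, 1983.
Sep has 30 days — 7 days to the end of Sep leaves 77.
Oct has 31 days (46 left).
Nov has 30 days (16 left).
16 days into Dec → Dec 16, 1983.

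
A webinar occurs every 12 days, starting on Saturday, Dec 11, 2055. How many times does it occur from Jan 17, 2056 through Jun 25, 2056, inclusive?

Occurrences land 12·i days after Dec 11, 2055 for i = 0, 1, 2, …
Jan 17, 2056 is 37 days after the start; 37 ÷ 12 = 3 remainder 1; since the remainder is 1, round up to i = 4. First occurrence in the window: #5 on Jan 28, 2056 (4×12 = 48 days in).
Jun 25, 2056 is 197 days after the start; 197 ÷ 12 = 16 remainder 5. Last occurrence in the window: #17 on Jun 20, 2056.
Occurrences #5 through #17: 13 in total.

13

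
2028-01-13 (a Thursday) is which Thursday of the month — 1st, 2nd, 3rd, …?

2nd

Day 13 falls in week ⌈13/7⌉ of the month.
Days 1–7 hold the 1st Thursday, 8–14 the 2nd, 15–21 the 3rd, 22–28 the 4th, 29–31 the 5th.
13 is in the range for the 2nd.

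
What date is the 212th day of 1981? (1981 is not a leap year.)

Jan has 31 days (212 − 31 = 181 remain).
Feb has 28 days (181 − 28 = 153 remain).
Mar has 31 days (153 − 31 = 122 remain).
Apr has 30 days (122 − 30 = 92 remain).
May has 31 days (92 − 31 = 61 remain).
Jun has 30 days (61 − 30 = 31 remain).
31 into Jul → Jul 31.

Jul 31, 1981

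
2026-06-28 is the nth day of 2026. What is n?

Days in months before June: 31 + 28 + 31 + 30 + 31 = 151.
Plus 28 days into June → day 179.

179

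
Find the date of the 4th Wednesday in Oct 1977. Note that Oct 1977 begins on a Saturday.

Oct 26, 1977

Oct 1977 begins on a Saturday, so the first Wednesday is Oct 5 (4 days later).
The 4th Wednesday is 3 weeks later: 5 + 21 = 26.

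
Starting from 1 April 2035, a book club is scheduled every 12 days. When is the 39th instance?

30 June 2036

The 39th occurrence is 38 intervals after the first: 38 × 12 = 456 days after 1 April 2035.
April has 30 days — 29 days to the end of April leaves 427.
From end of April to end of 2035 is 245 days (182 left).
January has 31 days (151 left).
February has 29 days (122 left).
March has 31 days (91 left).
April has 30 days (61 left).
May has 31 days (30 left).
30 days into June → 30 June 2036.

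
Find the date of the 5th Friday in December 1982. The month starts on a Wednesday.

December 31, 1982

December 1982 begins on a Wednesday, so the first Friday is December 3 (2 days later).
The 5th Friday is 4 weeks later: 3 + 28 = 31.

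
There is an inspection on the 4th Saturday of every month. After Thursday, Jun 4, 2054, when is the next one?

Jun 2054 starts on a Monday; its first Saturday is the 6th, so the 4th Saturday is the 27th — Jun 27, 2054.
Jun 27, 2054 is after Jun 4, 2054, so that is the next one.

Jun 27, 2054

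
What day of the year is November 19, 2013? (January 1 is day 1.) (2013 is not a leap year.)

323

Days in months before November: 31 + 28 + 31 + 30 + 31 + 30 + 31 + 31 + 30 + 31 = 304.
Plus 19 days into November → day 323.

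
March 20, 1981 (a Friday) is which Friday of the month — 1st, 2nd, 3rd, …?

3rd

Day 20 falls in week ⌈20/7⌉ of the month.
Days 1–7 hold the 1st Friday, 8–14 the 2nd, 15–21 the 3rd, 22–28 the 4th, 29–31 the 5th.
20 is in the range for the 3rd.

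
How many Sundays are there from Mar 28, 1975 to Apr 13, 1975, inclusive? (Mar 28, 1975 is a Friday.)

Mar 28, 1975 is a Friday; the first Sunday on or after it is Mar 30, 1975 (2 days later).
From Mar 30, 1975 to Apr 13, 1975: 1 + 13 = 14 days (rest of Mar, Apr).
14 ÷ 7 = 2 full weeks with remainder 0, so 2 more Sundays after the first → 3.

3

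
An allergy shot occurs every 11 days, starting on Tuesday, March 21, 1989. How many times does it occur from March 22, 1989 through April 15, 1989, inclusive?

2

Occurrences land 11·i days after March 21, 1989 for i = 0, 1, 2, …
March 22, 1989 is 1 day after the start; 1 ÷ 11 = 0 remainder 1; since the remainder is 1, round up to i = 1. First occurrence in the window: #2 on April 1, 1989 (1×11 = 11 days in).
April 15, 1989 is 25 days after the start; 25 ÷ 11 = 2 remainder 3. Last occurrence in the window: #3 on April 12, 1989.
Occurrences #2 through #3: 2 in total.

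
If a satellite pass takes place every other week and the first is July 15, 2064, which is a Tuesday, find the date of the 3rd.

August 12, 2064

The 3rd occurrence is 2 intervals after the first: 2 × 14 = 28 days after July 15, 2064.
July has 31 days — 16 days to the end of July leaves 12.
12 days into August → August 12, 2064.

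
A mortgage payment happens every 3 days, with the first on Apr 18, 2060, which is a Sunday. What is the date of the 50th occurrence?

Sep 12, 2060

The 50th occurrence is 49 intervals after the first: 49 × 3 = 147 days after Apr 18, 2060.
Apr has 30 days — 12 days to the end of Apr leaves 135.
May has 31 days (104 left).
Jun has 30 days (74 left).
Jul has 31 days (43 left).
Aug has 31 days (12 left).
12 days into Sep → Sep 12, 2060.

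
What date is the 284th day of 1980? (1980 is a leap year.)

January has 31 days (284 − 31 = 253 remain).
February has 29 days (253 − 29 = 224 remain).
March has 31 days (224 − 31 = 193 remain).
April has 30 days (193 − 30 = 163 remain).
May has 31 days (163 − 31 = 132 remain).
June has 30 days (132 − 30 = 102 remain).
July has 31 days (102 − 31 = 71 remain).
August has 31 days (71 − 31 = 40 remain).
September has 30 days (40 − 30 = 10 remain).
10 into October → October 10.

10 October 1980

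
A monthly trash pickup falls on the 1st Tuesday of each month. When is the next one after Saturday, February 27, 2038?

February 2038 starts on a Monday, so its 1st Tuesday is February 2, 2038 (1 day in).
That is not after February 27, 2038, so look at March 2038.
March 2038 starts on a Monday, so its 1st Tuesday is March 2, 2038 (1 day in).

March 2, 2038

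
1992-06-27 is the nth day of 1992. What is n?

179

Days in months before June: 31 + 29 + 31 + 30 + 31 = 152.
Plus 27 days into June → day 179.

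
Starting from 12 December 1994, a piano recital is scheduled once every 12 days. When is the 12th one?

The 12th occurrence is 11 intervals after the first: 11 × 12 = 132 days after 12 December 1994.
December has 31 days — 19 days to the end of December leaves 113.
January has 31 days (82 left).
February has 28 days (54 left).
March has 31 days (23 left).
23 days into April → 23 April 1995.

23 April 1995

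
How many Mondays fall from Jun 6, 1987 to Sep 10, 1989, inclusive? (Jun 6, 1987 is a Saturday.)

Jun 6, 1987 is a Saturday; the first Monday on or after it is Jun 8, 1987 (2 days later).
From Jun 8, 1987 to Sep 10, 1989: 206 + 366 + 253 = 825 days (rest of 1987, 1988, to Sep 10, 1989 in 1989).
825 ÷ 7 = 117 full weeks with remainder 6, so 117 more Mondays after the first → 118.

118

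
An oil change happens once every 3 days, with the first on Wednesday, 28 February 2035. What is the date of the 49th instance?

22 July 2035

The 49th occurrence is 48 intervals after the first: 48 × 3 = 144 days after 28 February 2035.
February has 28 days — 0 days to the end of February leaves 144.
March has 31 days (113 left).
April has 30 days (83 left).
May has 31 days (52 left).
June has 30 days (22 left).
22 days into July → 22 July 2035.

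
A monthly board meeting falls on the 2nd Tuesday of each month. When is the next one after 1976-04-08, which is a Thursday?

April 1976 starts on a Thursday; its first Tuesday is the 6th, so the 2nd Tuesday is the 13th — 1976-04-13.
1976-04-13 is after 1976-04-08, so that is the next one.

1976-04-13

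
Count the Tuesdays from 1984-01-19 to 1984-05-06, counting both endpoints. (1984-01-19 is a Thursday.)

15

1984-01-19 is a Thursday; the first Tuesday on or after it is 1984-01-24 (5 days later).
From 1984-01-24 to 1984-05-06: 7 + 29 + 31 + 30 + 6 = 103 days (rest of January, February, March, April, May).
103 ÷ 7 = 14 full weeks with remainder 5, so 14 more Tuesdays after the first → 15.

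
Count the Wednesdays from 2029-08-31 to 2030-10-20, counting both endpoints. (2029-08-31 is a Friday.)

59

2029-08-31 is a Friday; the first Wednesday on or after it is 2029-09-05 (5 days later).
From 2029-09-05 to 2030-10-20: 117 + 293 = 410 days (rest of 2029, to 2030-10-20 in 2030).
410 ÷ 7 = 58 full weeks with remainder 4, so 58 more Wednesdays after the first → 59.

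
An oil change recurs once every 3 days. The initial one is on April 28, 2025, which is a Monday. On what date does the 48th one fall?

September 16, 2025

The 48th occurrence is 47 intervals after the first: 47 × 3 = 141 days after April 28, 2025.
April has 30 days — 2 days to the end of April leaves 139.
May has 31 days (108 left).
June has 30 days (78 left).
July has 31 days (47 left).
August has 31 days (16 left).
16 days into September → September 16, 2025.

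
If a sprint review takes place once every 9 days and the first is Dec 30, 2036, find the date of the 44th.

Jan 21, 2038

The 44th occurrence is 43 intervals after the first: 43 × 9 = 387 days after Dec 30, 2036.
Dec has 31 days — 1 day to the end of Dec leaves 386.
Jan has 31 days (355 left).
Feb has 28 days (327 left).
Mar has 31 days (296 left).
Apr has 30 days (266 left).
May has 31 days (235 left).
Jun has 30 days (205 left).
Jul has 31 days (174 left).
Aug has 31 days (143 left).
Sep has 30 days (113 left).
Oct has 31 days (82 left).
Nov has 30 days (52 left).
Dec has 31 days (21 left).
21 days into Jan → Jan 21, 2038.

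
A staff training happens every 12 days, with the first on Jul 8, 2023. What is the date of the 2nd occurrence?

Jul 20, 2023

The 2nd occurrence is 1 interval after the first: 1 × 12 = 12 days after Jul 8, 2023.
12 days later is Jul 20, 2023.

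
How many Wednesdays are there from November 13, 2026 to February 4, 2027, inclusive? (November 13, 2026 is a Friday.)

12

November 13, 2026 is a Friday; the first Wednesday on or after it is November 18, 2026 (5 days later).
From November 18, 2026 to February 4, 2027: 12 + 31 + 31 + 4 = 78 days (rest of November, December, January, February).
78 ÷ 7 = 11 full weeks with remainder 1, so 11 more Wednesdays after the first → 12.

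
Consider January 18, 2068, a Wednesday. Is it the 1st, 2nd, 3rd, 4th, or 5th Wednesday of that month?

Day 18 falls in week ⌈18/7⌉ of the month.
Days 1–7 hold the 1st Wednesday, 8–14 the 2nd, 15–21 the 3rd, 22–28 the 4th, 29–31 the 5th.
18 is in the range for the 3rd.

3rd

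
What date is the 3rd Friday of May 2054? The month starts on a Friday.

May 15, 2054

May 2054 begins on a Friday, so the first Friday is May 1.
The 3rd Friday is 2 weeks later: 1 + 14 = 15.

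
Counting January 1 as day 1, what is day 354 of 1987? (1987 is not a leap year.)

January has 31 days (354 − 31 = 323 remain).
February has 28 days (323 − 28 = 295 remain).
March has 31 days (295 − 31 = 264 remain).
April has 30 days (264 − 30 = 234 remain).
May has 31 days (234 − 31 = 203 remain).
June has 30 days (203 − 30 = 173 remain).
July has 31 days (173 − 31 = 142 remain).
August has 31 days (142 − 31 = 111 remain).
September has 30 days (111 − 30 = 81 remain).
October has 31 days (81 − 31 = 50 remain).
November has 30 days (50 − 30 = 20 remain).
20 into December → December 20.

December 20, 1987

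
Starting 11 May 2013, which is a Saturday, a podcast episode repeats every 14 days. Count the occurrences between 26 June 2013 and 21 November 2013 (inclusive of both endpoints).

Occurrences land 14·i days after 11 May 2013 for i = 0, 1, 2, …
26 June 2013 is 46 days after the start; 46 ÷ 14 = 3 remainder 4; since the remainder is 4, round up to i = 4. First occurrence in the window: #5 on 6 July 2013 (4×14 = 56 days in).
21 November 2013 is 194 days after the start; 194 ÷ 14 = 13 remainder 12. Last occurrence in the window: #14 on 9 November 2013.
Occurrences #5 through #14: 10 in total.

10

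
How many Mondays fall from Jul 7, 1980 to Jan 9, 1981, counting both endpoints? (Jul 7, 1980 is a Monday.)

Jul 7, 1980 is a Monday; the first Monday on or after it is Jul 7, 1980.
From Jul 7, 1980 to Jan 9, 1981: 24 + 31 + 30 + 31 + 30 + 31 + 9 = 186 days (rest of Jul, Aug, Sep, Oct, Nov, Dec, Jan).
186 ÷ 7 = 26 full weeks with remainder 4, so 26 more Mondays after the first → 27.

27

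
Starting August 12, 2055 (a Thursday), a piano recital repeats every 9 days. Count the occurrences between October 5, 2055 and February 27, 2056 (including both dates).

Occurrences land 9·i days after August 12, 2055 for i = 0, 1, 2, …
October 5, 2055 is 54 days after the start; 54 ÷ 9 = 6 remainder 0. First occurrence in the window: #7 on October 5, 2055 (6×9 = 54 days in).
February 27, 2056 is 199 days after the start; 199 ÷ 9 = 22 remainder 1. Last occurrence in the window: #23 on February 26, 2056.
Occurrences #7 through #23: 17 in total.

17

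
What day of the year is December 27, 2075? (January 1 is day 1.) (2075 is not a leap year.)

Days in months before December: 31 + 28 + 31 + 30 + 31 + 30 + 31 + 31 + 30 + 31 + 30 = 334.
Plus 27 days into December → day 361.

361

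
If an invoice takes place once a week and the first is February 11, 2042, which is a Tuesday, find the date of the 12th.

April 29, 2042

The 12th occurrence is 11 intervals after the first: 11 × 7 = 77 days after February 11, 2042.
February has 28 days — 17 days to the end of February leaves 60.
March has 31 days (29 left).
29 days into April → April 29, 2042.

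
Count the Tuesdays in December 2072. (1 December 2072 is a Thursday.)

1 December 2072 is a Thursday; the first Tuesday on or after it is 6 December 2072 (5 days later).
From 6 December 2072 to 31 December 2072 is 31 − 6 = 25 days.
25 ÷ 7 = 3 full weeks with remainder 4, so 3 more Tuesdays after the first → 4.

4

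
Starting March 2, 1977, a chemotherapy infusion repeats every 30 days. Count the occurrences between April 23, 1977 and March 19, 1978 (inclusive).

11

Occurrences land 30·i days after March 2, 1977 for i = 0, 1, 2, …
April 23, 1977 is 52 days after the start; 52 ÷ 30 = 1 remainder 22; since the remainder is 22, round up to i = 2. First occurrence in the window: #3 on May 1, 1977 (2×30 = 60 days in).
March 19, 1978 is 382 days after the start; 382 ÷ 30 = 12 remainder 22. Last occurrence in the window: #13 on February 25, 1978.
Occurrences #3 through #13: 11 in total.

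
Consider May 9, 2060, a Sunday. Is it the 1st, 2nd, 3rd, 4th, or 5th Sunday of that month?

2nd

Day 9 falls in week ⌈9/7⌉ of the month.
Days 1–7 hold the 1st Sunday, 8–14 the 2nd, 15–21 the 3rd, 22–28 the 4th, 29–31 the 5th.
9 is in the range for the 2nd.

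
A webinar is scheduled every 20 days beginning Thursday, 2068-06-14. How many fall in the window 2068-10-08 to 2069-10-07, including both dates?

19

Occurrences land 20·i days after 2068-06-14 for i = 0, 1, 2, …
2068-10-08 is 116 days after the start; 116 ÷ 20 = 5 remainder 16; since the remainder is 16, round up to i = 6. First occurrence in the window: #7 on 2068-10-12 (6×20 = 120 days in).
2069-10-07 is 480 days after the start; 480 ÷ 20 = 24 remainder 0. Last occurrence in the window: #25 on 2069-10-07.
Occurrences #7 through #25: 19 in total.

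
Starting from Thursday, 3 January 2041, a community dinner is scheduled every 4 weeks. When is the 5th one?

25 April 2041

The 5th occurrence is 4 intervals after the first: 4 × 28 = 112 days after 3 January 2041.
January has 31 days — 28 days to the end of January leaves 84.
February has 28 days (56 left).
March has 31 days (25 left).
25 days into April → 25 April 2041.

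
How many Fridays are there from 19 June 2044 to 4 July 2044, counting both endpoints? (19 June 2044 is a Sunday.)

2

19 June 2044 is a Sunday; the first Friday on or after it is 24 June 2044 (5 days later).
From 24 June 2044 to 4 July 2044: 6 + 4 = 10 days (rest of June, July).
10 ÷ 7 = 1 full weeks with remainder 3, so 1 more Fridays after the first → 2.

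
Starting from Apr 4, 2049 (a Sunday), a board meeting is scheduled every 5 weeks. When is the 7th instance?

Oct 31, 2049

The 7th occurrence is 6 intervals after the first: 6 × 35 = 210 days after Apr 4, 2049.
Apr has 30 days — 26 days to the end of Apr leaves 184.
May has 31 days (153 left).
Jun has 30 days (123 left).
Jul has 31 days (92 left).
Aug has 31 days (61 left).
Sep has 30 days (31 left).
31 days into Oct → Oct 31, 2049.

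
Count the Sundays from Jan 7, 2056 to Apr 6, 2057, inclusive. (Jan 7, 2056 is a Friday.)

65

Jan 7, 2056 is a Friday; the first Sunday on or after it is Jan 9, 2056 (2 days later).
From Jan 9, 2056 to Apr 6, 2057: 357 + 96 = 453 days (rest of 2056, to Apr 6, 2057 in 2057).
453 ÷ 7 = 64 full weeks with remainder 5, so 64 more Sundays after the first → 65.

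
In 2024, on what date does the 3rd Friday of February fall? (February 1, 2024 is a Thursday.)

16 February 2024

February 2024 begins on a Thursday, so the first Friday is February 2 (1 day later).
The 3rd Friday is 2 weeks later: 2 + 14 = 16.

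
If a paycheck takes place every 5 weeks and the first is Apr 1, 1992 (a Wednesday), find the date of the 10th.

Feb 10, 1993

The 10th occurrence is 9 intervals after the first: 9 × 35 = 315 days after Apr 1, 1992.
Apr has 30 days — 29 days to the end of Apr leaves 286.
May has 31 days (255 left).
Jun has 30 days (225 left).
Jul has 31 days (194 left).
Aug has 31 days (163 left).
Sep has 30 days (133 left).
Oct has 31 days (102 left).
Nov has 30 days (72 left).
Dec has 31 days (41 left).
Jan has 31 days (10 left).
10 days into Feb → Feb 10, 1993.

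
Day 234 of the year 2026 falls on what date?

August 22, 2026

January has 31 days (234 − 31 = 203 remain).
February has 28 days (203 − 28 = 175 remain).
March has 31 days (175 − 31 = 144 remain).
April has 30 days (144 − 30 = 114 remain).
May has 31 days (114 − 31 = 83 remain).
June has 30 days (83 − 30 = 53 remain).
July has 31 days (53 − 31 = 22 remain).
22 into August → August 22.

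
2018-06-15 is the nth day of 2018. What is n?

Days in months before June: 31 + 28 + 31 + 30 + 31 = 151.
Plus 15 days into June → day 166.

166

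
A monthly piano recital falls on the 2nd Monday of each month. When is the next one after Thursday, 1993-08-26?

1993-09-13

August 1993 starts on a Sunday; its first Monday is the 2nd, so the 2nd Monday is the 9th — 1993-08-09.
That is not after 1993-08-26, so look at September 1993.
September 1993 starts on a Wednesday; its first Monday is the 6th, so the 2nd Monday is the 13th — 1993-09-13.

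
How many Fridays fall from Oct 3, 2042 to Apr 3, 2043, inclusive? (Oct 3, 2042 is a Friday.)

Oct 3, 2042 is a Friday; the first Friday on or after it is Oct 3, 2042.
From Oct 3, 2042 to Apr 3, 2043: 28 + 30 + 31 + 31 + 28 + 31 + 3 = 182 days (rest of Oct, Nov, Dec, Jan, Feb, Mar, Apr).
182 ÷ 7 = 26 full weeks with remainder 0, so 26 more Fridays after the first → 27.

27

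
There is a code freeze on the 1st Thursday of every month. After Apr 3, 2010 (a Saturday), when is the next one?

May 6, 2010

Apr 2010 starts on a Thursday, so its 1st Thursday is Apr 1, 2010.
That is not after Apr 3, 2010, so look at May 2010.
May 2010 starts on a Saturday, so its 1st Thursday is May 6, 2010 (5 days in).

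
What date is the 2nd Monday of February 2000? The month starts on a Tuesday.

February 14, 2000

February 2000 begins on a Tuesday, so the first Monday is February 7 (6 days later).
The 2nd Monday is 1 weeks later: 7 + 7 = 14.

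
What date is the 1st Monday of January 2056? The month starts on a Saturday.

3 January 2056

January 2056 begins on a Saturday, so the first Monday is January 3 (2 days later).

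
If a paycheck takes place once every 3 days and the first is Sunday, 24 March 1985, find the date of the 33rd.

28 June 1985

The 33rd occurrence is 32 intervals after the first: 32 × 3 = 96 days after 24 March 1985.
March has 31 days — 7 days to the end of March leaves 89.
April has 30 days (59 left).
May has 31 days (28 left).
28 days into June → 28 June 1985.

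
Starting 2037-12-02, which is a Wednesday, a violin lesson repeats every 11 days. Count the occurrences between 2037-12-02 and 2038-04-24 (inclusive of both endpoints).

14

Occurrences land 11·i days after 2037-12-02 for i = 0, 1, 2, …
The window opens on the start date, so the first occurrence inside is #1 on 2037-12-02.
2038-04-24 is 143 days after the start; 143 ÷ 11 = 13 remainder 0. Last occurrence in the window: #14 on 2038-04-24.
Occurrences #1 through #14: 14 in total.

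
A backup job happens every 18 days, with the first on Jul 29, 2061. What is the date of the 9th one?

Dec 20, 2061

The 9th occurrence is 8 intervals after the first: 8 × 18 = 144 days after Jul 29, 2061.
Jul has 31 days — 2 days to the end of Jul leaves 142.
Aug has 31 days (111 left).
Sep has 30 days (81 left).
Oct has 31 days (50 left).
Nov has 30 days (20 left).
20 days into Dec → Dec 20, 2061.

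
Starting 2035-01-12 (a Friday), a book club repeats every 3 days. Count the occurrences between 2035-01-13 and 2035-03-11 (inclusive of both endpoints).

Occurrences land 3·i days after 2035-01-12 for i = 0, 1, 2, …
2035-01-13 is 1 day after the start; 1 ÷ 3 = 0 remainder 1; since the remainder is 1, round up to i = 1. First occurrence in the window: #2 on 2035-01-15 (1×3 = 3 days in).
2035-03-11 is 58 days after the start; 58 ÷ 3 = 19 remainder 1. Last occurrence in the window: #20 on 2035-03-10.
Occurrences #2 through #20: 19 in total.

19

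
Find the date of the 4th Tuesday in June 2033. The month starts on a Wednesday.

June 2033 begins on a Wednesday, so the first Tuesday is June 7 (6 days later).
The 4th Tuesday is 3 weeks later: 7 + 21 = 28.

28 June 2033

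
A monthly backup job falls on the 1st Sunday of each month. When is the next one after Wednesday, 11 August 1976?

August 1976 starts on a Sunday, so its 1st Sunday is 1 August 1976.
That is not after 11 August 1976, so look at September 1976.
September 1976 starts on a Wednesday, so its 1st Sunday is 5 September 1976 (4 days in).

5 September 1976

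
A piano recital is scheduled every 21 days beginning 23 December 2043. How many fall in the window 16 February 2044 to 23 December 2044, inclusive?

15

Occurrences land 21·i days after 23 December 2043 for i = 0, 1, 2, …
16 February 2044 is 55 days after the start; 55 ÷ 21 = 2 remainder 13; since the remainder is 13, round up to i = 3. First occurrence in the window: #4 on 24 February 2044 (3×21 = 63 days in).
23 December 2044 is 366 days after the start; 366 ÷ 21 = 17 remainder 9. Last occurrence in the window: #18 on 14 December 2044.
Occurrences #4 through #18: 15 in total.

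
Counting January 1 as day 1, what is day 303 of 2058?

Oct 30, 2058

Jan has 31 days (303 − 31 = 272 remain).
Feb has 28 days (272 − 28 = 244 remain).
Mar has 31 days (244 − 31 = 213 remain).
Apr has 30 days (213 − 30 = 183 remain).
May has 31 days (183 − 31 = 152 remain).
Jun has 30 days (152 − 30 = 122 remain).
Jul has 31 days (122 − 31 = 91 remain).
Aug has 31 days (91 − 31 = 60 remain).
Sep has 30 days (60 − 30 = 30 remain).
30 into Oct → Oct 30.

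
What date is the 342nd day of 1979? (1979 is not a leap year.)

January has 31 days (342 − 31 = 311 remain).
February has 28 days (311 − 28 = 283 remain).
March has 31 days (283 − 31 = 252 remain).
April has 30 days (252 − 30 = 222 remain).
May has 31 days (222 − 31 = 191 remain).
June has 30 days (191 − 30 = 161 remain).
July has 31 days (161 − 31 = 130 remain).
August has 31 days (130 − 31 = 99 remain).
September has 30 days (99 − 30 = 69 remain).
October has 31 days (69 − 31 = 38 remain).
November has 30 days (38 − 30 = 8 remain).
8 into December → December 8.

8 December 1979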